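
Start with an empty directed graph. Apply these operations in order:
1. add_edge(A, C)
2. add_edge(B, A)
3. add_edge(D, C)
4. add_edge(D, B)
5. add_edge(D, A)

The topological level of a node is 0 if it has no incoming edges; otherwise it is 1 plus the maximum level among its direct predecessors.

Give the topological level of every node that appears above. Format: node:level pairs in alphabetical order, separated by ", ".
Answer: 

Op 1: add_edge(A, C). Edges now: 1
Op 2: add_edge(B, A). Edges now: 2
Op 3: add_edge(D, C). Edges now: 3
Op 4: add_edge(D, B). Edges now: 4
Op 5: add_edge(D, A). Edges now: 5
Compute levels (Kahn BFS):
  sources (in-degree 0): D
  process D: level=0
    D->A: in-degree(A)=1, level(A)>=1
    D->B: in-degree(B)=0, level(B)=1, enqueue
    D->C: in-degree(C)=1, level(C)>=1
  process B: level=1
    B->A: in-degree(A)=0, level(A)=2, enqueue
  process A: level=2
    A->C: in-degree(C)=0, level(C)=3, enqueue
  process C: level=3
All levels: A:2, B:1, C:3, D:0

Answer: A:2, B:1, C:3, D:0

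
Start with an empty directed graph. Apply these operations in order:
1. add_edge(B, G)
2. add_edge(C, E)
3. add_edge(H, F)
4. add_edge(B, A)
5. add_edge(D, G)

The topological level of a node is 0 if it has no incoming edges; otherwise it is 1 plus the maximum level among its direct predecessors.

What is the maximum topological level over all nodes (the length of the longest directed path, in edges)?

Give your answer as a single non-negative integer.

Op 1: add_edge(B, G). Edges now: 1
Op 2: add_edge(C, E). Edges now: 2
Op 3: add_edge(H, F). Edges now: 3
Op 4: add_edge(B, A). Edges now: 4
Op 5: add_edge(D, G). Edges now: 5
Compute levels (Kahn BFS):
  sources (in-degree 0): B, C, D, H
  process B: level=0
    B->A: in-degree(A)=0, level(A)=1, enqueue
    B->G: in-degree(G)=1, level(G)>=1
  process C: level=0
    C->E: in-degree(E)=0, level(E)=1, enqueue
  process D: level=0
    D->G: in-degree(G)=0, level(G)=1, enqueue
  process H: level=0
    H->F: in-degree(F)=0, level(F)=1, enqueue
  process A: level=1
  process E: level=1
  process G: level=1
  process F: level=1
All levels: A:1, B:0, C:0, D:0, E:1, F:1, G:1, H:0
max level = 1

Answer: 1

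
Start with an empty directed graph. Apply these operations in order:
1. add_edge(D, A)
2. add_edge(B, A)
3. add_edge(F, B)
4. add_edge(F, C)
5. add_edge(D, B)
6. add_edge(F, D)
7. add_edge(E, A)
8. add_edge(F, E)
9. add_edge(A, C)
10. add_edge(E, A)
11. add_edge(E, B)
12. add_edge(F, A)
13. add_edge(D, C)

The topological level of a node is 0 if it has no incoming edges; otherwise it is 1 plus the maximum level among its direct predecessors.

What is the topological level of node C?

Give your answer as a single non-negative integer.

Op 1: add_edge(D, A). Edges now: 1
Op 2: add_edge(B, A). Edges now: 2
Op 3: add_edge(F, B). Edges now: 3
Op 4: add_edge(F, C). Edges now: 4
Op 5: add_edge(D, B). Edges now: 5
Op 6: add_edge(F, D). Edges now: 6
Op 7: add_edge(E, A). Edges now: 7
Op 8: add_edge(F, E). Edges now: 8
Op 9: add_edge(A, C). Edges now: 9
Op 10: add_edge(E, A) (duplicate, no change). Edges now: 9
Op 11: add_edge(E, B). Edges now: 10
Op 12: add_edge(F, A). Edges now: 11
Op 13: add_edge(D, C). Edges now: 12
Compute levels (Kahn BFS):
  sources (in-degree 0): F
  process F: level=0
    F->A: in-degree(A)=3, level(A)>=1
    F->B: in-degree(B)=2, level(B)>=1
    F->C: in-degree(C)=2, level(C)>=1
    F->D: in-degree(D)=0, level(D)=1, enqueue
    F->E: in-degree(E)=0, level(E)=1, enqueue
  process D: level=1
    D->A: in-degree(A)=2, level(A)>=2
    D->B: in-degree(B)=1, level(B)>=2
    D->C: in-degree(C)=1, level(C)>=2
  process E: level=1
    E->A: in-degree(A)=1, level(A)>=2
    E->B: in-degree(B)=0, level(B)=2, enqueue
  process B: level=2
    B->A: in-degree(A)=0, level(A)=3, enqueue
  process A: level=3
    A->C: in-degree(C)=0, level(C)=4, enqueue
  process C: level=4
All levels: A:3, B:2, C:4, D:1, E:1, F:0
level(C) = 4

Answer: 4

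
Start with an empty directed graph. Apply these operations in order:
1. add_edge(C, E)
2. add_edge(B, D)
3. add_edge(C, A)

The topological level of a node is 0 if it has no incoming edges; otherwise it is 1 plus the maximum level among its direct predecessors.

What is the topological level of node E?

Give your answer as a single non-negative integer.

Answer: 1

Derivation:
Op 1: add_edge(C, E). Edges now: 1
Op 2: add_edge(B, D). Edges now: 2
Op 3: add_edge(C, A). Edges now: 3
Compute levels (Kahn BFS):
  sources (in-degree 0): B, C
  process B: level=0
    B->D: in-degree(D)=0, level(D)=1, enqueue
  process C: level=0
    C->A: in-degree(A)=0, level(A)=1, enqueue
    C->E: in-degree(E)=0, level(E)=1, enqueue
  process D: level=1
  process A: level=1
  process E: level=1
All levels: A:1, B:0, C:0, D:1, E:1
level(E) = 1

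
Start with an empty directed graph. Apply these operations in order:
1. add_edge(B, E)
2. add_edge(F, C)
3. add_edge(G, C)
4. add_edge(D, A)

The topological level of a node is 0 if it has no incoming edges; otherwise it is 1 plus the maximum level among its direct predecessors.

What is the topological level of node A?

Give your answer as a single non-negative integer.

Answer: 1

Derivation:
Op 1: add_edge(B, E). Edges now: 1
Op 2: add_edge(F, C). Edges now: 2
Op 3: add_edge(G, C). Edges now: 3
Op 4: add_edge(D, A). Edges now: 4
Compute levels (Kahn BFS):
  sources (in-degree 0): B, D, F, G
  process B: level=0
    B->E: in-degree(E)=0, level(E)=1, enqueue
  process D: level=0
    D->A: in-degree(A)=0, level(A)=1, enqueue
  process F: level=0
    F->C: in-degree(C)=1, level(C)>=1
  process G: level=0
    G->C: in-degree(C)=0, level(C)=1, enqueue
  process E: level=1
  process A: level=1
  process C: level=1
All levels: A:1, B:0, C:1, D:0, E:1, F:0, G:0
level(A) = 1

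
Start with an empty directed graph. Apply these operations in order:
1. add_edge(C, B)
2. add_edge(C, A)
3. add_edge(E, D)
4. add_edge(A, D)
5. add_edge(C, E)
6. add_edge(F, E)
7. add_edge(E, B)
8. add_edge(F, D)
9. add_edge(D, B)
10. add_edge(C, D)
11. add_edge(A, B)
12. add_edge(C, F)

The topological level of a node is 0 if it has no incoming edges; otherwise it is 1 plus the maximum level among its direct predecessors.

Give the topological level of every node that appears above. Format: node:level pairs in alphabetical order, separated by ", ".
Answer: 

Op 1: add_edge(C, B). Edges now: 1
Op 2: add_edge(C, A). Edges now: 2
Op 3: add_edge(E, D). Edges now: 3
Op 4: add_edge(A, D). Edges now: 4
Op 5: add_edge(C, E). Edges now: 5
Op 6: add_edge(F, E). Edges now: 6
Op 7: add_edge(E, B). Edges now: 7
Op 8: add_edge(F, D). Edges now: 8
Op 9: add_edge(D, B). Edges now: 9
Op 10: add_edge(C, D). Edges now: 10
Op 11: add_edge(A, B). Edges now: 11
Op 12: add_edge(C, F). Edges now: 12
Compute levels (Kahn BFS):
  sources (in-degree 0): C
  process C: level=0
    C->A: in-degree(A)=0, level(A)=1, enqueue
    C->B: in-degree(B)=3, level(B)>=1
    C->D: in-degree(D)=3, level(D)>=1
    C->E: in-degree(E)=1, level(E)>=1
    C->F: in-degree(F)=0, level(F)=1, enqueue
  process A: level=1
    A->B: in-degree(B)=2, level(B)>=2
    A->D: in-degree(D)=2, level(D)>=2
  process F: level=1
    F->D: in-degree(D)=1, level(D)>=2
    F->E: in-degree(E)=0, level(E)=2, enqueue
  process E: level=2
    E->B: in-degree(B)=1, level(B)>=3
    E->D: in-degree(D)=0, level(D)=3, enqueue
  process D: level=3
    D->B: in-degree(B)=0, level(B)=4, enqueue
  process B: level=4
All levels: A:1, B:4, C:0, D:3, E:2, F:1

Answer: A:1, B:4, C:0, D:3, E:2, F:1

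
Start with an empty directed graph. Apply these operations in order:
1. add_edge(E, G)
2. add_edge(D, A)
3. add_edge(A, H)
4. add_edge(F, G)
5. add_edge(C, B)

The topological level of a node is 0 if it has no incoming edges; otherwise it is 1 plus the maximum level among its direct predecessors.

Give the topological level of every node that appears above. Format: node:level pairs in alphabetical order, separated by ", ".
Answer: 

Op 1: add_edge(E, G). Edges now: 1
Op 2: add_edge(D, A). Edges now: 2
Op 3: add_edge(A, H). Edges now: 3
Op 4: add_edge(F, G). Edges now: 4
Op 5: add_edge(C, B). Edges now: 5
Compute levels (Kahn BFS):
  sources (in-degree 0): C, D, E, F
  process C: level=0
    C->B: in-degree(B)=0, level(B)=1, enqueue
  process D: level=0
    D->A: in-degree(A)=0, level(A)=1, enqueue
  process E: level=0
    E->G: in-degree(G)=1, level(G)>=1
  process F: level=0
    F->G: in-degree(G)=0, level(G)=1, enqueue
  process B: level=1
  process A: level=1
    A->H: in-degree(H)=0, level(H)=2, enqueue
  process G: level=1
  process H: level=2
All levels: A:1, B:1, C:0, D:0, E:0, F:0, G:1, H:2

Answer: A:1, B:1, C:0, D:0, E:0, F:0, G:1, H:2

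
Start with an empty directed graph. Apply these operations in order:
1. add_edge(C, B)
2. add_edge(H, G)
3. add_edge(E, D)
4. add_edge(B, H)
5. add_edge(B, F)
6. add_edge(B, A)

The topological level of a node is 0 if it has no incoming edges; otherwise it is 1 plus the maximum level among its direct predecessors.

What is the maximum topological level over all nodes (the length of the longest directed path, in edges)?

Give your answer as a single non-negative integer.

Op 1: add_edge(C, B). Edges now: 1
Op 2: add_edge(H, G). Edges now: 2
Op 3: add_edge(E, D). Edges now: 3
Op 4: add_edge(B, H). Edges now: 4
Op 5: add_edge(B, F). Edges now: 5
Op 6: add_edge(B, A). Edges now: 6
Compute levels (Kahn BFS):
  sources (in-degree 0): C, E
  process C: level=0
    C->B: in-degree(B)=0, level(B)=1, enqueue
  process E: level=0
    E->D: in-degree(D)=0, level(D)=1, enqueue
  process B: level=1
    B->A: in-degree(A)=0, level(A)=2, enqueue
    B->F: in-degree(F)=0, level(F)=2, enqueue
    B->H: in-degree(H)=0, level(H)=2, enqueue
  process D: level=1
  process A: level=2
  process F: level=2
  process H: level=2
    H->G: in-degree(G)=0, level(G)=3, enqueue
  process G: level=3
All levels: A:2, B:1, C:0, D:1, E:0, F:2, G:3, H:2
max level = 3

Answer: 3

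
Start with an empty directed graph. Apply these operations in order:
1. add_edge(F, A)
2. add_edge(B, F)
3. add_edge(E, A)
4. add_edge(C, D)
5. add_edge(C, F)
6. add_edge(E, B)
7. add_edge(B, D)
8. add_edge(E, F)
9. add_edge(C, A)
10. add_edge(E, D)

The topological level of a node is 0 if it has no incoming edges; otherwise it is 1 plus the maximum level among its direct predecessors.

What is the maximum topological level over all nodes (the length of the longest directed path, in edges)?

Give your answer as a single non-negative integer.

Op 1: add_edge(F, A). Edges now: 1
Op 2: add_edge(B, F). Edges now: 2
Op 3: add_edge(E, A). Edges now: 3
Op 4: add_edge(C, D). Edges now: 4
Op 5: add_edge(C, F). Edges now: 5
Op 6: add_edge(E, B). Edges now: 6
Op 7: add_edge(B, D). Edges now: 7
Op 8: add_edge(E, F). Edges now: 8
Op 9: add_edge(C, A). Edges now: 9
Op 10: add_edge(E, D). Edges now: 10
Compute levels (Kahn BFS):
  sources (in-degree 0): C, E
  process C: level=0
    C->A: in-degree(A)=2, level(A)>=1
    C->D: in-degree(D)=2, level(D)>=1
    C->F: in-degree(F)=2, level(F)>=1
  process E: level=0
    E->A: in-degree(A)=1, level(A)>=1
    E->B: in-degree(B)=0, level(B)=1, enqueue
    E->D: in-degree(D)=1, level(D)>=1
    E->F: in-degree(F)=1, level(F)>=1
  process B: level=1
    B->D: in-degree(D)=0, level(D)=2, enqueue
    B->F: in-degree(F)=0, level(F)=2, enqueue
  process D: level=2
  process F: level=2
    F->A: in-degree(A)=0, level(A)=3, enqueue
  process A: level=3
All levels: A:3, B:1, C:0, D:2, E:0, F:2
max level = 3

Answer: 3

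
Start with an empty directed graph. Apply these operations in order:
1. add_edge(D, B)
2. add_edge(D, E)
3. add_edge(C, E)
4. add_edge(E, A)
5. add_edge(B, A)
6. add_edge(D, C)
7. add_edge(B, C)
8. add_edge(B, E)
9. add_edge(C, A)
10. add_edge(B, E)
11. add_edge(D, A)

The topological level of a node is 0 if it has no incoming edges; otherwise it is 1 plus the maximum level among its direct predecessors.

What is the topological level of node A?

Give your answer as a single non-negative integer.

Op 1: add_edge(D, B). Edges now: 1
Op 2: add_edge(D, E). Edges now: 2
Op 3: add_edge(C, E). Edges now: 3
Op 4: add_edge(E, A). Edges now: 4
Op 5: add_edge(B, A). Edges now: 5
Op 6: add_edge(D, C). Edges now: 6
Op 7: add_edge(B, C). Edges now: 7
Op 8: add_edge(B, E). Edges now: 8
Op 9: add_edge(C, A). Edges now: 9
Op 10: add_edge(B, E) (duplicate, no change). Edges now: 9
Op 11: add_edge(D, A). Edges now: 10
Compute levels (Kahn BFS):
  sources (in-degree 0): D
  process D: level=0
    D->A: in-degree(A)=3, level(A)>=1
    D->B: in-degree(B)=0, level(B)=1, enqueue
    D->C: in-degree(C)=1, level(C)>=1
    D->E: in-degree(E)=2, level(E)>=1
  process B: level=1
    B->A: in-degree(A)=2, level(A)>=2
    B->C: in-degree(C)=0, level(C)=2, enqueue
    B->E: in-degree(E)=1, level(E)>=2
  process C: level=2
    C->A: in-degree(A)=1, level(A)>=3
    C->E: in-degree(E)=0, level(E)=3, enqueue
  process E: level=3
    E->A: in-degree(A)=0, level(A)=4, enqueue
  process A: level=4
All levels: A:4, B:1, C:2, D:0, E:3
level(A) = 4

Answer: 4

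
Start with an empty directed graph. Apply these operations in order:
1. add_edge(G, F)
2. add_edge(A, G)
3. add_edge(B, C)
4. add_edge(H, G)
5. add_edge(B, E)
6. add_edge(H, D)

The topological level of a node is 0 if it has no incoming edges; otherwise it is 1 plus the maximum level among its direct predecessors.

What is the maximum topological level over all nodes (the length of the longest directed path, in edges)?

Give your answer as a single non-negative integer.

Op 1: add_edge(G, F). Edges now: 1
Op 2: add_edge(A, G). Edges now: 2
Op 3: add_edge(B, C). Edges now: 3
Op 4: add_edge(H, G). Edges now: 4
Op 5: add_edge(B, E). Edges now: 5
Op 6: add_edge(H, D). Edges now: 6
Compute levels (Kahn BFS):
  sources (in-degree 0): A, B, H
  process A: level=0
    A->G: in-degree(G)=1, level(G)>=1
  process B: level=0
    B->C: in-degree(C)=0, level(C)=1, enqueue
    B->E: in-degree(E)=0, level(E)=1, enqueue
  process H: level=0
    H->D: in-degree(D)=0, level(D)=1, enqueue
    H->G: in-degree(G)=0, level(G)=1, enqueue
  process C: level=1
  process E: level=1
  process D: level=1
  process G: level=1
    G->F: in-degree(F)=0, level(F)=2, enqueue
  process F: level=2
All levels: A:0, B:0, C:1, D:1, E:1, F:2, G:1, H:0
max level = 2

Answer: 2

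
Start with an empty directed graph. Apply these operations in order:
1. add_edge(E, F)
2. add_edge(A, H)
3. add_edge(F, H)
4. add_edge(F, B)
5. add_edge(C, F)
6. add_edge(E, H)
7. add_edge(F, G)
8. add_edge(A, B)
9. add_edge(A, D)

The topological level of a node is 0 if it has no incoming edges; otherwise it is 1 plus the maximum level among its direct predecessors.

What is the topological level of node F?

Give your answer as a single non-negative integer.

Answer: 1

Derivation:
Op 1: add_edge(E, F). Edges now: 1
Op 2: add_edge(A, H). Edges now: 2
Op 3: add_edge(F, H). Edges now: 3
Op 4: add_edge(F, B). Edges now: 4
Op 5: add_edge(C, F). Edges now: 5
Op 6: add_edge(E, H). Edges now: 6
Op 7: add_edge(F, G). Edges now: 7
Op 8: add_edge(A, B). Edges now: 8
Op 9: add_edge(A, D). Edges now: 9
Compute levels (Kahn BFS):
  sources (in-degree 0): A, C, E
  process A: level=0
    A->B: in-degree(B)=1, level(B)>=1
    A->D: in-degree(D)=0, level(D)=1, enqueue
    A->H: in-degree(H)=2, level(H)>=1
  process C: level=0
    C->F: in-degree(F)=1, level(F)>=1
  process E: level=0
    E->F: in-degree(F)=0, level(F)=1, enqueue
    E->H: in-degree(H)=1, level(H)>=1
  process D: level=1
  process F: level=1
    F->B: in-degree(B)=0, level(B)=2, enqueue
    F->G: in-degree(G)=0, level(G)=2, enqueue
    F->H: in-degree(H)=0, level(H)=2, enqueue
  process B: level=2
  process G: level=2
  process H: level=2
All levels: A:0, B:2, C:0, D:1, E:0, F:1, G:2, H:2
level(F) = 1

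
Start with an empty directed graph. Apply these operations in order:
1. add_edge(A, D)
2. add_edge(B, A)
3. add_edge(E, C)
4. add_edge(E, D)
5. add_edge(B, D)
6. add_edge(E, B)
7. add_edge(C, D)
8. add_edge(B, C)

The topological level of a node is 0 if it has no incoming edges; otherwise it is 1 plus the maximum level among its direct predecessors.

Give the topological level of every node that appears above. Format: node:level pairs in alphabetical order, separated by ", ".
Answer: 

Op 1: add_edge(A, D). Edges now: 1
Op 2: add_edge(B, A). Edges now: 2
Op 3: add_edge(E, C). Edges now: 3
Op 4: add_edge(E, D). Edges now: 4
Op 5: add_edge(B, D). Edges now: 5
Op 6: add_edge(E, B). Edges now: 6
Op 7: add_edge(C, D). Edges now: 7
Op 8: add_edge(B, C). Edges now: 8
Compute levels (Kahn BFS):
  sources (in-degree 0): E
  process E: level=0
    E->B: in-degree(B)=0, level(B)=1, enqueue
    E->C: in-degree(C)=1, level(C)>=1
    E->D: in-degree(D)=3, level(D)>=1
  process B: level=1
    B->A: in-degree(A)=0, level(A)=2, enqueue
    B->C: in-degree(C)=0, level(C)=2, enqueue
    B->D: in-degree(D)=2, level(D)>=2
  process A: level=2
    A->D: in-degree(D)=1, level(D)>=3
  process C: level=2
    C->D: in-degree(D)=0, level(D)=3, enqueue
  process D: level=3
All levels: A:2, B:1, C:2, D:3, E:0

Answer: A:2, B:1, C:2, D:3, E:0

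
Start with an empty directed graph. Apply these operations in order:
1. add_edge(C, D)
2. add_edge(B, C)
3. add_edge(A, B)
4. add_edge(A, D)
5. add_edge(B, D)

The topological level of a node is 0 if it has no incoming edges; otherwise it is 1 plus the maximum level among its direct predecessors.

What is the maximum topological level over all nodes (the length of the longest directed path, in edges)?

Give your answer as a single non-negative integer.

Answer: 3

Derivation:
Op 1: add_edge(C, D). Edges now: 1
Op 2: add_edge(B, C). Edges now: 2
Op 3: add_edge(A, B). Edges now: 3
Op 4: add_edge(A, D). Edges now: 4
Op 5: add_edge(B, D). Edges now: 5
Compute levels (Kahn BFS):
  sources (in-degree 0): A
  process A: level=0
    A->B: in-degree(B)=0, level(B)=1, enqueue
    A->D: in-degree(D)=2, level(D)>=1
  process B: level=1
    B->C: in-degree(C)=0, level(C)=2, enqueue
    B->D: in-degree(D)=1, level(D)>=2
  process C: level=2
    C->D: in-degree(D)=0, level(D)=3, enqueue
  process D: level=3
All levels: A:0, B:1, C:2, D:3
max level = 3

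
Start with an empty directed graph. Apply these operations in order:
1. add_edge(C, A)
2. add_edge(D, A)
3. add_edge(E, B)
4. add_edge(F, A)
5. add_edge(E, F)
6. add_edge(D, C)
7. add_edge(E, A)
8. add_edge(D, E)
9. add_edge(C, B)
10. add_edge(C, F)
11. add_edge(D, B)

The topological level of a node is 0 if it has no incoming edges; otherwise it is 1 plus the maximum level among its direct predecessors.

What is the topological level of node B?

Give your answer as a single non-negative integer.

Op 1: add_edge(C, A). Edges now: 1
Op 2: add_edge(D, A). Edges now: 2
Op 3: add_edge(E, B). Edges now: 3
Op 4: add_edge(F, A). Edges now: 4
Op 5: add_edge(E, F). Edges now: 5
Op 6: add_edge(D, C). Edges now: 6
Op 7: add_edge(E, A). Edges now: 7
Op 8: add_edge(D, E). Edges now: 8
Op 9: add_edge(C, B). Edges now: 9
Op 10: add_edge(C, F). Edges now: 10
Op 11: add_edge(D, B). Edges now: 11
Compute levels (Kahn BFS):
  sources (in-degree 0): D
  process D: level=0
    D->A: in-degree(A)=3, level(A)>=1
    D->B: in-degree(B)=2, level(B)>=1
    D->C: in-degree(C)=0, level(C)=1, enqueue
    D->E: in-degree(E)=0, level(E)=1, enqueue
  process C: level=1
    C->A: in-degree(A)=2, level(A)>=2
    C->B: in-degree(B)=1, level(B)>=2
    C->F: in-degree(F)=1, level(F)>=2
  process E: level=1
    E->A: in-degree(A)=1, level(A)>=2
    E->B: in-degree(B)=0, level(B)=2, enqueue
    E->F: in-degree(F)=0, level(F)=2, enqueue
  process B: level=2
  process F: level=2
    F->A: in-degree(A)=0, level(A)=3, enqueue
  process A: level=3
All levels: A:3, B:2, C:1, D:0, E:1, F:2
level(B) = 2

Answer: 2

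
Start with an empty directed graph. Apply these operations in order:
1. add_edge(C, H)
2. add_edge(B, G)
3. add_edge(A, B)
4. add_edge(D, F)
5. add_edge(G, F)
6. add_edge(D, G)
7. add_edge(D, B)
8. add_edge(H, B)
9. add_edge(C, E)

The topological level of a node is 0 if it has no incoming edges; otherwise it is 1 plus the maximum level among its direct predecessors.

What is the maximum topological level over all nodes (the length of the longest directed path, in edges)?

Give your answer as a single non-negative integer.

Answer: 4

Derivation:
Op 1: add_edge(C, H). Edges now: 1
Op 2: add_edge(B, G). Edges now: 2
Op 3: add_edge(A, B). Edges now: 3
Op 4: add_edge(D, F). Edges now: 4
Op 5: add_edge(G, F). Edges now: 5
Op 6: add_edge(D, G). Edges now: 6
Op 7: add_edge(D, B). Edges now: 7
Op 8: add_edge(H, B). Edges now: 8
Op 9: add_edge(C, E). Edges now: 9
Compute levels (Kahn BFS):
  sources (in-degree 0): A, C, D
  process A: level=0
    A->B: in-degree(B)=2, level(B)>=1
  process C: level=0
    C->E: in-degree(E)=0, level(E)=1, enqueue
    C->H: in-degree(H)=0, level(H)=1, enqueue
  process D: level=0
    D->B: in-degree(B)=1, level(B)>=1
    D->F: in-degree(F)=1, level(F)>=1
    D->G: in-degree(G)=1, level(G)>=1
  process E: level=1
  process H: level=1
    H->B: in-degree(B)=0, level(B)=2, enqueue
  process B: level=2
    B->G: in-degree(G)=0, level(G)=3, enqueue
  process G: level=3
    G->F: in-degree(F)=0, level(F)=4, enqueue
  process F: level=4
All levels: A:0, B:2, C:0, D:0, E:1, F:4, G:3, H:1
max level = 4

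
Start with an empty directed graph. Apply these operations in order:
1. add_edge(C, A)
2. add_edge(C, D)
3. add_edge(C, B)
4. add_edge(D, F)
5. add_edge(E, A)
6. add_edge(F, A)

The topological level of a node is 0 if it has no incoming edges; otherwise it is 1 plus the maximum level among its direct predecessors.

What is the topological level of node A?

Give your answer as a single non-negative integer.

Answer: 3

Derivation:
Op 1: add_edge(C, A). Edges now: 1
Op 2: add_edge(C, D). Edges now: 2
Op 3: add_edge(C, B). Edges now: 3
Op 4: add_edge(D, F). Edges now: 4
Op 5: add_edge(E, A). Edges now: 5
Op 6: add_edge(F, A). Edges now: 6
Compute levels (Kahn BFS):
  sources (in-degree 0): C, E
  process C: level=0
    C->A: in-degree(A)=2, level(A)>=1
    C->B: in-degree(B)=0, level(B)=1, enqueue
    C->D: in-degree(D)=0, level(D)=1, enqueue
  process E: level=0
    E->A: in-degree(A)=1, level(A)>=1
  process B: level=1
  process D: level=1
    D->F: in-degree(F)=0, level(F)=2, enqueue
  process F: level=2
    F->A: in-degree(A)=0, level(A)=3, enqueue
  process A: level=3
All levels: A:3, B:1, C:0, D:1, E:0, F:2
level(A) = 3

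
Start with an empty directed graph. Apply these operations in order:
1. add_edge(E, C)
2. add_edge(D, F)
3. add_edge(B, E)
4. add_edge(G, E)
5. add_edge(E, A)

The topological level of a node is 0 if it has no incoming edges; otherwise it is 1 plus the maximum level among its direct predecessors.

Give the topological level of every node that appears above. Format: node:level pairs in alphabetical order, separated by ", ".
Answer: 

Answer: A:2, B:0, C:2, D:0, E:1, F:1, G:0

Derivation:
Op 1: add_edge(E, C). Edges now: 1
Op 2: add_edge(D, F). Edges now: 2
Op 3: add_edge(B, E). Edges now: 3
Op 4: add_edge(G, E). Edges now: 4
Op 5: add_edge(E, A). Edges now: 5
Compute levels (Kahn BFS):
  sources (in-degree 0): B, D, G
  process B: level=0
    B->E: in-degree(E)=1, level(E)>=1
  process D: level=0
    D->F: in-degree(F)=0, level(F)=1, enqueue
  process G: level=0
    G->E: in-degree(E)=0, level(E)=1, enqueue
  process F: level=1
  process E: level=1
    E->A: in-degree(A)=0, level(A)=2, enqueue
    E->C: in-degree(C)=0, level(C)=2, enqueue
  process A: level=2
  process C: level=2
All levels: A:2, B:0, C:2, D:0, E:1, F:1, G:0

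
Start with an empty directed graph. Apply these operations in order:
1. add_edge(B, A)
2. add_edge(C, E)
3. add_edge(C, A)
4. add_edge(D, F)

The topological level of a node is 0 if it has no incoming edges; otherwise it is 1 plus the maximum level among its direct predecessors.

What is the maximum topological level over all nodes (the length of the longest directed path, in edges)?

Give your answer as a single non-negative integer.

Op 1: add_edge(B, A). Edges now: 1
Op 2: add_edge(C, E). Edges now: 2
Op 3: add_edge(C, A). Edges now: 3
Op 4: add_edge(D, F). Edges now: 4
Compute levels (Kahn BFS):
  sources (in-degree 0): B, C, D
  process B: level=0
    B->A: in-degree(A)=1, level(A)>=1
  process C: level=0
    C->A: in-degree(A)=0, level(A)=1, enqueue
    C->E: in-degree(E)=0, level(E)=1, enqueue
  process D: level=0
    D->F: in-degree(F)=0, level(F)=1, enqueue
  process A: level=1
  process E: level=1
  process F: level=1
All levels: A:1, B:0, C:0, D:0, E:1, F:1
max level = 1

Answer: 1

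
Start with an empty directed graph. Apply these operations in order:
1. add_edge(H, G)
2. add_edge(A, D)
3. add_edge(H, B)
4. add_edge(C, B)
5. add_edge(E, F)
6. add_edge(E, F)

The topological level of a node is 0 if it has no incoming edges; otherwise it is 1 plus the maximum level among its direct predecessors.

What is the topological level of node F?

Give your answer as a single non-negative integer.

Answer: 1

Derivation:
Op 1: add_edge(H, G). Edges now: 1
Op 2: add_edge(A, D). Edges now: 2
Op 3: add_edge(H, B). Edges now: 3
Op 4: add_edge(C, B). Edges now: 4
Op 5: add_edge(E, F). Edges now: 5
Op 6: add_edge(E, F) (duplicate, no change). Edges now: 5
Compute levels (Kahn BFS):
  sources (in-degree 0): A, C, E, H
  process A: level=0
    A->D: in-degree(D)=0, level(D)=1, enqueue
  process C: level=0
    C->B: in-degree(B)=1, level(B)>=1
  process E: level=0
    E->F: in-degree(F)=0, level(F)=1, enqueue
  process H: level=0
    H->B: in-degree(B)=0, level(B)=1, enqueue
    H->G: in-degree(G)=0, level(G)=1, enqueue
  process D: level=1
  process F: level=1
  process B: level=1
  process G: level=1
All levels: A:0, B:1, C:0, D:1, E:0, F:1, G:1, H:0
level(F) = 1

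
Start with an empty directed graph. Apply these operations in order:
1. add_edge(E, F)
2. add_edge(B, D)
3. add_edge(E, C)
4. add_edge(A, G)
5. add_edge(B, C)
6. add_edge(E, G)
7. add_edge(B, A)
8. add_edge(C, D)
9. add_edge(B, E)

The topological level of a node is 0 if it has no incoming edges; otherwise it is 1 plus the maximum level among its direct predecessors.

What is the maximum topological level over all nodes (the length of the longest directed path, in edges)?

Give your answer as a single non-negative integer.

Op 1: add_edge(E, F). Edges now: 1
Op 2: add_edge(B, D). Edges now: 2
Op 3: add_edge(E, C). Edges now: 3
Op 4: add_edge(A, G). Edges now: 4
Op 5: add_edge(B, C). Edges now: 5
Op 6: add_edge(E, G). Edges now: 6
Op 7: add_edge(B, A). Edges now: 7
Op 8: add_edge(C, D). Edges now: 8
Op 9: add_edge(B, E). Edges now: 9
Compute levels (Kahn BFS):
  sources (in-degree 0): B
  process B: level=0
    B->A: in-degree(A)=0, level(A)=1, enqueue
    B->C: in-degree(C)=1, level(C)>=1
    B->D: in-degree(D)=1, level(D)>=1
    B->E: in-degree(E)=0, level(E)=1, enqueue
  process A: level=1
    A->G: in-degree(G)=1, level(G)>=2
  process E: level=1
    E->C: in-degree(C)=0, level(C)=2, enqueue
    E->F: in-degree(F)=0, level(F)=2, enqueue
    E->G: in-degree(G)=0, level(G)=2, enqueue
  process C: level=2
    C->D: in-degree(D)=0, level(D)=3, enqueue
  process F: level=2
  process G: level=2
  process D: level=3
All levels: A:1, B:0, C:2, D:3, E:1, F:2, G:2
max level = 3

Answer: 3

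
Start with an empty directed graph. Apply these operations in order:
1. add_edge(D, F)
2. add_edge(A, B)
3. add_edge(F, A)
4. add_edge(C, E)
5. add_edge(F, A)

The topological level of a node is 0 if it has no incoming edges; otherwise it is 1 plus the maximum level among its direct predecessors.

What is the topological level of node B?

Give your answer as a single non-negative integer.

Op 1: add_edge(D, F). Edges now: 1
Op 2: add_edge(A, B). Edges now: 2
Op 3: add_edge(F, A). Edges now: 3
Op 4: add_edge(C, E). Edges now: 4
Op 5: add_edge(F, A) (duplicate, no change). Edges now: 4
Compute levels (Kahn BFS):
  sources (in-degree 0): C, D
  process C: level=0
    C->E: in-degree(E)=0, level(E)=1, enqueue
  process D: level=0
    D->F: in-degree(F)=0, level(F)=1, enqueue
  process E: level=1
  process F: level=1
    F->A: in-degree(A)=0, level(A)=2, enqueue
  process A: level=2
    A->B: in-degree(B)=0, level(B)=3, enqueue
  process B: level=3
All levels: A:2, B:3, C:0, D:0, E:1, F:1
level(B) = 3

Answer: 3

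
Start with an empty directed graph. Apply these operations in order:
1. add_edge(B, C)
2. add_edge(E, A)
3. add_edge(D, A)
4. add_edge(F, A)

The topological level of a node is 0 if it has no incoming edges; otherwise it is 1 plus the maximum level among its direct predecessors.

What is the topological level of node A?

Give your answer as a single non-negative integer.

Answer: 1

Derivation:
Op 1: add_edge(B, C). Edges now: 1
Op 2: add_edge(E, A). Edges now: 2
Op 3: add_edge(D, A). Edges now: 3
Op 4: add_edge(F, A). Edges now: 4
Compute levels (Kahn BFS):
  sources (in-degree 0): B, D, E, F
  process B: level=0
    B->C: in-degree(C)=0, level(C)=1, enqueue
  process D: level=0
    D->A: in-degree(A)=2, level(A)>=1
  process E: level=0
    E->A: in-degree(A)=1, level(A)>=1
  process F: level=0
    F->A: in-degree(A)=0, level(A)=1, enqueue
  process C: level=1
  process A: level=1
All levels: A:1, B:0, C:1, D:0, E:0, F:0
level(A) = 1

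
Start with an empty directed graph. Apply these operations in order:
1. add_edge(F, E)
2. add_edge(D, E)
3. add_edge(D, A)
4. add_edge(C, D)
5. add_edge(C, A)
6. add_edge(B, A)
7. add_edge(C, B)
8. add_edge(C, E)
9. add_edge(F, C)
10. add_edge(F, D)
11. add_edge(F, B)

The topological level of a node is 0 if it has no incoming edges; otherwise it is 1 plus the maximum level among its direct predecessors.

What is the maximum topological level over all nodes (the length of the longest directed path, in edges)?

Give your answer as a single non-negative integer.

Answer: 3

Derivation:
Op 1: add_edge(F, E). Edges now: 1
Op 2: add_edge(D, E). Edges now: 2
Op 3: add_edge(D, A). Edges now: 3
Op 4: add_edge(C, D). Edges now: 4
Op 5: add_edge(C, A). Edges now: 5
Op 6: add_edge(B, A). Edges now: 6
Op 7: add_edge(C, B). Edges now: 7
Op 8: add_edge(C, E). Edges now: 8
Op 9: add_edge(F, C). Edges now: 9
Op 10: add_edge(F, D). Edges now: 10
Op 11: add_edge(F, B). Edges now: 11
Compute levels (Kahn BFS):
  sources (in-degree 0): F
  process F: level=0
    F->B: in-degree(B)=1, level(B)>=1
    F->C: in-degree(C)=0, level(C)=1, enqueue
    F->D: in-degree(D)=1, level(D)>=1
    F->E: in-degree(E)=2, level(E)>=1
  process C: level=1
    C->A: in-degree(A)=2, level(A)>=2
    C->B: in-degree(B)=0, level(B)=2, enqueue
    C->D: in-degree(D)=0, level(D)=2, enqueue
    C->E: in-degree(E)=1, level(E)>=2
  process B: level=2
    B->A: in-degree(A)=1, level(A)>=3
  process D: level=2
    D->A: in-degree(A)=0, level(A)=3, enqueue
    D->E: in-degree(E)=0, level(E)=3, enqueue
  process A: level=3
  process E: level=3
All levels: A:3, B:2, C:1, D:2, E:3, F:0
max level = 3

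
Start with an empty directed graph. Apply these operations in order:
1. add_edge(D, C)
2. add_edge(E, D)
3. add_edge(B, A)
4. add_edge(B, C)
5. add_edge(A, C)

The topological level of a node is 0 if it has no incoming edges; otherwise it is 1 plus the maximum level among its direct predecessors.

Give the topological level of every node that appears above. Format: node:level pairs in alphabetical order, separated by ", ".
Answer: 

Answer: A:1, B:0, C:2, D:1, E:0

Derivation:
Op 1: add_edge(D, C). Edges now: 1
Op 2: add_edge(E, D). Edges now: 2
Op 3: add_edge(B, A). Edges now: 3
Op 4: add_edge(B, C). Edges now: 4
Op 5: add_edge(A, C). Edges now: 5
Compute levels (Kahn BFS):
  sources (in-degree 0): B, E
  process B: level=0
    B->A: in-degree(A)=0, level(A)=1, enqueue
    B->C: in-degree(C)=2, level(C)>=1
  process E: level=0
    E->D: in-degree(D)=0, level(D)=1, enqueue
  process A: level=1
    A->C: in-degree(C)=1, level(C)>=2
  process D: level=1
    D->C: in-degree(C)=0, level(C)=2, enqueue
  process C: level=2
All levels: A:1, B:0, C:2, D:1, E:0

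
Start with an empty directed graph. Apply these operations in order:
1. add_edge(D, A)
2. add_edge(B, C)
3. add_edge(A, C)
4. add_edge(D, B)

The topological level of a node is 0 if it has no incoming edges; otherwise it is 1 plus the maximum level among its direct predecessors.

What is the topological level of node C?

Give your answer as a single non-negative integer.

Answer: 2

Derivation:
Op 1: add_edge(D, A). Edges now: 1
Op 2: add_edge(B, C). Edges now: 2
Op 3: add_edge(A, C). Edges now: 3
Op 4: add_edge(D, B). Edges now: 4
Compute levels (Kahn BFS):
  sources (in-degree 0): D
  process D: level=0
    D->A: in-degree(A)=0, level(A)=1, enqueue
    D->B: in-degree(B)=0, level(B)=1, enqueue
  process A: level=1
    A->C: in-degree(C)=1, level(C)>=2
  process B: level=1
    B->C: in-degree(C)=0, level(C)=2, enqueue
  process C: level=2
All levels: A:1, B:1, C:2, D:0
level(C) = 2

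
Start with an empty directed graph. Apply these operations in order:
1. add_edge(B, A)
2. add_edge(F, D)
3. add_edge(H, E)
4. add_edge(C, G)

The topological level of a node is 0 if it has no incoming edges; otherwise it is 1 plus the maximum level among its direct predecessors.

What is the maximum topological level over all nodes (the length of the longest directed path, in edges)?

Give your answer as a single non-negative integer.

Op 1: add_edge(B, A). Edges now: 1
Op 2: add_edge(F, D). Edges now: 2
Op 3: add_edge(H, E). Edges now: 3
Op 4: add_edge(C, G). Edges now: 4
Compute levels (Kahn BFS):
  sources (in-degree 0): B, C, F, H
  process B: level=0
    B->A: in-degree(A)=0, level(A)=1, enqueue
  process C: level=0
    C->G: in-degree(G)=0, level(G)=1, enqueue
  process F: level=0
    F->D: in-degree(D)=0, level(D)=1, enqueue
  process H: level=0
    H->E: in-degree(E)=0, level(E)=1, enqueue
  process A: level=1
  process G: level=1
  process D: level=1
  process E: level=1
All levels: A:1, B:0, C:0, D:1, E:1, F:0, G:1, H:0
max level = 1

Answer: 1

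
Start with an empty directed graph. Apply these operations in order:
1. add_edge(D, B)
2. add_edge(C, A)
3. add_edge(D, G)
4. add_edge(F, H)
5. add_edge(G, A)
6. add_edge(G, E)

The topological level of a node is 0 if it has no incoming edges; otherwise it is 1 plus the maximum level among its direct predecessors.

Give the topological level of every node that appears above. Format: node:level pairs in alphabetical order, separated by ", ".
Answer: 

Answer: A:2, B:1, C:0, D:0, E:2, F:0, G:1, H:1

Derivation:
Op 1: add_edge(D, B). Edges now: 1
Op 2: add_edge(C, A). Edges now: 2
Op 3: add_edge(D, G). Edges now: 3
Op 4: add_edge(F, H). Edges now: 4
Op 5: add_edge(G, A). Edges now: 5
Op 6: add_edge(G, E). Edges now: 6
Compute levels (Kahn BFS):
  sources (in-degree 0): C, D, F
  process C: level=0
    C->A: in-degree(A)=1, level(A)>=1
  process D: level=0
    D->B: in-degree(B)=0, level(B)=1, enqueue
    D->G: in-degree(G)=0, level(G)=1, enqueue
  process F: level=0
    F->H: in-degree(H)=0, level(H)=1, enqueue
  process B: level=1
  process G: level=1
    G->A: in-degree(A)=0, level(A)=2, enqueue
    G->E: in-degree(E)=0, level(E)=2, enqueue
  process H: level=1
  process A: level=2
  process E: level=2
All levels: A:2, B:1, C:0, D:0, E:2, F:0, G:1, H:1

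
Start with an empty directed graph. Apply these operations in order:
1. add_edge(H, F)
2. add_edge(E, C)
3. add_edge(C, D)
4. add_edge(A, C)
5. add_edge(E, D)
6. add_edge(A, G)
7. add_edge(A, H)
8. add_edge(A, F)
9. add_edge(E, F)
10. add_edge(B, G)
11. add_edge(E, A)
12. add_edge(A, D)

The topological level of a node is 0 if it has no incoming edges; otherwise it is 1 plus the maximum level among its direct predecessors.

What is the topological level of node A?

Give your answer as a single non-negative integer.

Answer: 1

Derivation:
Op 1: add_edge(H, F). Edges now: 1
Op 2: add_edge(E, C). Edges now: 2
Op 3: add_edge(C, D). Edges now: 3
Op 4: add_edge(A, C). Edges now: 4
Op 5: add_edge(E, D). Edges now: 5
Op 6: add_edge(A, G). Edges now: 6
Op 7: add_edge(A, H). Edges now: 7
Op 8: add_edge(A, F). Edges now: 8
Op 9: add_edge(E, F). Edges now: 9
Op 10: add_edge(B, G). Edges now: 10
Op 11: add_edge(E, A). Edges now: 11
Op 12: add_edge(A, D). Edges now: 12
Compute levels (Kahn BFS):
  sources (in-degree 0): B, E
  process B: level=0
    B->G: in-degree(G)=1, level(G)>=1
  process E: level=0
    E->A: in-degree(A)=0, level(A)=1, enqueue
    E->C: in-degree(C)=1, level(C)>=1
    E->D: in-degree(D)=2, level(D)>=1
    E->F: in-degree(F)=2, level(F)>=1
  process A: level=1
    A->C: in-degree(C)=0, level(C)=2, enqueue
    A->D: in-degree(D)=1, level(D)>=2
    A->F: in-degree(F)=1, level(F)>=2
    A->G: in-degree(G)=0, level(G)=2, enqueue
    A->H: in-degree(H)=0, level(H)=2, enqueue
  process C: level=2
    C->D: in-degree(D)=0, level(D)=3, enqueue
  process G: level=2
  process H: level=2
    H->F: in-degree(F)=0, level(F)=3, enqueue
  process D: level=3
  process F: level=3
All levels: A:1, B:0, C:2, D:3, E:0, F:3, G:2, H:2
level(A) = 1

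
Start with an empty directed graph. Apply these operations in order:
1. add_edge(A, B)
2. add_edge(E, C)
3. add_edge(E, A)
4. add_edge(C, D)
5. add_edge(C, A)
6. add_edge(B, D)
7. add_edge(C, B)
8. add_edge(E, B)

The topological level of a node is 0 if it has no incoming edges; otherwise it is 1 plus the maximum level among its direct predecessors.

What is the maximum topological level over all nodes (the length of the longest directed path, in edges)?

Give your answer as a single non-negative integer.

Answer: 4

Derivation:
Op 1: add_edge(A, B). Edges now: 1
Op 2: add_edge(E, C). Edges now: 2
Op 3: add_edge(E, A). Edges now: 3
Op 4: add_edge(C, D). Edges now: 4
Op 5: add_edge(C, A). Edges now: 5
Op 6: add_edge(B, D). Edges now: 6
Op 7: add_edge(C, B). Edges now: 7
Op 8: add_edge(E, B). Edges now: 8
Compute levels (Kahn BFS):
  sources (in-degree 0): E
  process E: level=0
    E->A: in-degree(A)=1, level(A)>=1
    E->B: in-degree(B)=2, level(B)>=1
    E->C: in-degree(C)=0, level(C)=1, enqueue
  process C: level=1
    C->A: in-degree(A)=0, level(A)=2, enqueue
    C->B: in-degree(B)=1, level(B)>=2
    C->D: in-degree(D)=1, level(D)>=2
  process A: level=2
    A->B: in-degree(B)=0, level(B)=3, enqueue
  process B: level=3
    B->D: in-degree(D)=0, level(D)=4, enqueue
  process D: level=4
All levels: A:2, B:3, C:1, D:4, E:0
max level = 4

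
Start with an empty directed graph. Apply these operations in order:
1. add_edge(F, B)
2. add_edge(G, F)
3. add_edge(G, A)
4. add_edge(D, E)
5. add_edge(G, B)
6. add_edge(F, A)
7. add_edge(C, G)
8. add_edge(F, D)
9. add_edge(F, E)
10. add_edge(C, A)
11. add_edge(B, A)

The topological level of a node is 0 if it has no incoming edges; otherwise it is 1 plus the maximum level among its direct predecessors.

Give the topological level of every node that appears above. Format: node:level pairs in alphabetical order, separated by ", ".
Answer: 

Answer: A:4, B:3, C:0, D:3, E:4, F:2, G:1

Derivation:
Op 1: add_edge(F, B). Edges now: 1
Op 2: add_edge(G, F). Edges now: 2
Op 3: add_edge(G, A). Edges now: 3
Op 4: add_edge(D, E). Edges now: 4
Op 5: add_edge(G, B). Edges now: 5
Op 6: add_edge(F, A). Edges now: 6
Op 7: add_edge(C, G). Edges now: 7
Op 8: add_edge(F, D). Edges now: 8
Op 9: add_edge(F, E). Edges now: 9
Op 10: add_edge(C, A). Edges now: 10
Op 11: add_edge(B, A). Edges now: 11
Compute levels (Kahn BFS):
  sources (in-degree 0): C
  process C: level=0
    C->A: in-degree(A)=3, level(A)>=1
    C->G: in-degree(G)=0, level(G)=1, enqueue
  process G: level=1
    G->A: in-degree(A)=2, level(A)>=2
    G->B: in-degree(B)=1, level(B)>=2
    G->F: in-degree(F)=0, level(F)=2, enqueue
  process F: level=2
    F->A: in-degree(A)=1, level(A)>=3
    F->B: in-degree(B)=0, level(B)=3, enqueue
    F->D: in-degree(D)=0, level(D)=3, enqueue
    F->E: in-degree(E)=1, level(E)>=3
  process B: level=3
    B->A: in-degree(A)=0, level(A)=4, enqueue
  process D: level=3
    D->E: in-degree(E)=0, level(E)=4, enqueue
  process A: level=4
  process E: level=4
All levels: A:4, B:3, C:0, D:3, E:4, F:2, G:1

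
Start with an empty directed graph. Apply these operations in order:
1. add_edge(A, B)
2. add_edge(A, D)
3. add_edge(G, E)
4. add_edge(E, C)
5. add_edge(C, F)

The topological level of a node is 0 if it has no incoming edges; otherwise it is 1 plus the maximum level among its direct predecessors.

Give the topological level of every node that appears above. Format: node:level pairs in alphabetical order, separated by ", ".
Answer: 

Op 1: add_edge(A, B). Edges now: 1
Op 2: add_edge(A, D). Edges now: 2
Op 3: add_edge(G, E). Edges now: 3
Op 4: add_edge(E, C). Edges now: 4
Op 5: add_edge(C, F). Edges now: 5
Compute levels (Kahn BFS):
  sources (in-degree 0): A, G
  process A: level=0
    A->B: in-degree(B)=0, level(B)=1, enqueue
    A->D: in-degree(D)=0, level(D)=1, enqueue
  process G: level=0
    G->E: in-degree(E)=0, level(E)=1, enqueue
  process B: level=1
  process D: level=1
  process E: level=1
    E->C: in-degree(C)=0, level(C)=2, enqueue
  process C: level=2
    C->F: in-degree(F)=0, level(F)=3, enqueue
  process F: level=3
All levels: A:0, B:1, C:2, D:1, E:1, F:3, G:0

Answer: A:0, B:1, C:2, D:1, E:1, F:3, G:0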